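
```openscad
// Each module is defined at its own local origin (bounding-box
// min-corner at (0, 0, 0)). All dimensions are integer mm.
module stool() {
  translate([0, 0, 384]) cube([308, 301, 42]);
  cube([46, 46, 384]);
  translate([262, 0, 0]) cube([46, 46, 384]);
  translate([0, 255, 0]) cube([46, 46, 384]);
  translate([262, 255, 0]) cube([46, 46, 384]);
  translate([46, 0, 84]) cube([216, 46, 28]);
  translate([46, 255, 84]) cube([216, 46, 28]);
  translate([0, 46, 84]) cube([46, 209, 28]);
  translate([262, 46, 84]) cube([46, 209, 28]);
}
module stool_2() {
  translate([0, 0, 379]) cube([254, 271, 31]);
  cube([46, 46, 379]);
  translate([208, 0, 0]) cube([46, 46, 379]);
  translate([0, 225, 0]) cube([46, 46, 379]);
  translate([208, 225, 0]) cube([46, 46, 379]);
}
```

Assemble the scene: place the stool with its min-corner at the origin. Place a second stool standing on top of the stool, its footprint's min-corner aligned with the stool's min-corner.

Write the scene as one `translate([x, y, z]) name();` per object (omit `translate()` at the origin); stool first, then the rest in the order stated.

stool();
translate([0, 0, 426]) stool_2();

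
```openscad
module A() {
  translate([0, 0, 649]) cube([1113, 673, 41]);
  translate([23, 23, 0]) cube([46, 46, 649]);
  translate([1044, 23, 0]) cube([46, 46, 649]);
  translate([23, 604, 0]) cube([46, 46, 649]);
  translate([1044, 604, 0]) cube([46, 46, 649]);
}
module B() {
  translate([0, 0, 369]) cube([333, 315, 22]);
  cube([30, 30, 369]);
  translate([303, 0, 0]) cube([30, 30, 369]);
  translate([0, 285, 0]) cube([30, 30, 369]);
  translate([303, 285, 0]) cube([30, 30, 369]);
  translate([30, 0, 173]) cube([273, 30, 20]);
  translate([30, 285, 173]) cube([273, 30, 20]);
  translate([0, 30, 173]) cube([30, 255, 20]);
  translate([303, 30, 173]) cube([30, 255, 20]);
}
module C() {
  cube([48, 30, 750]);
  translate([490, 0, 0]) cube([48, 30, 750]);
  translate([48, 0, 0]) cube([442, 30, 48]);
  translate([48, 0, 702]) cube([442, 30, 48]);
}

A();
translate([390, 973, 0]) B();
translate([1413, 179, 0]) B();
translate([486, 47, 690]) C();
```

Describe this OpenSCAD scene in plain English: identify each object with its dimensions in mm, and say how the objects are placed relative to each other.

A is a table with a 1113×673 mm rectangular top, 41 mm thick, top surface at z = 690 mm, supported by four 46×46 mm square legs, each inset 23 mm from the nearest pair of top edges, running from the floor.

B is a simple wooden stool: a rectangular seat 333 mm (x) by 315 mm (y), 22 mm thick, top face at z = 391 mm, on four square legs, each 30×30 mm in cross-section. The legs rest on z = 0, each flush with a corner of the seat. Four stretchers, 30 mm wide and 20 mm tall, connect adjacent legs with their undersides at z = 173 mm, each running between the inner faces of the legs it joins and aligned with the legs' outer faces on the other axis.

C is a rectangular picture frame lying in the x–z plane (depth along y). The opening is 442 mm wide (x) by 654 mm tall (z), surrounded by a border 48 mm wide on all four sides. The frame is 30 mm deep and is made of two full-height vertical stiles with two horizontal rails fitted between them.

Two stools sit around the table at the +y, +x sides. The picture frame is on top of the table.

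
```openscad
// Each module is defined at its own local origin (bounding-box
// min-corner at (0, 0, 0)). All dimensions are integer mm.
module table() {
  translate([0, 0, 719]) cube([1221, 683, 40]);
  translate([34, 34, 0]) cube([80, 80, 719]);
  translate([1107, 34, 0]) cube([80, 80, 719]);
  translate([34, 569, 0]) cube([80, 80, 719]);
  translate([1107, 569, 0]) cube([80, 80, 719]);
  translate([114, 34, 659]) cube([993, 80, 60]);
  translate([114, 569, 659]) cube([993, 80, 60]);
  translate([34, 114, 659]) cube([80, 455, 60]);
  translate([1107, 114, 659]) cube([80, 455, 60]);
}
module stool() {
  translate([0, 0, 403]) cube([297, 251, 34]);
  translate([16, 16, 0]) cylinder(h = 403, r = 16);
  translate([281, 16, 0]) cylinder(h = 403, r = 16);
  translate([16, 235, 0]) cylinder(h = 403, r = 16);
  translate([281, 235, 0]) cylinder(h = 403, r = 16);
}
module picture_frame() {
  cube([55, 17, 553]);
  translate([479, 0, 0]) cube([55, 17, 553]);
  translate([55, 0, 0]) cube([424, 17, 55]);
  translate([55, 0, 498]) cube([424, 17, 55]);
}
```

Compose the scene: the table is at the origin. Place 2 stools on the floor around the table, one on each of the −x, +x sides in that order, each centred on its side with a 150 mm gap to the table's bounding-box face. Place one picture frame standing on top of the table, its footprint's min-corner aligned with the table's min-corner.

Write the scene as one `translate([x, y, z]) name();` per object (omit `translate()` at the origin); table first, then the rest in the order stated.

table();
translate([-447, 216, 0]) stool();
translate([1371, 216, 0]) stool();
translate([0, 0, 759]) picture_frame();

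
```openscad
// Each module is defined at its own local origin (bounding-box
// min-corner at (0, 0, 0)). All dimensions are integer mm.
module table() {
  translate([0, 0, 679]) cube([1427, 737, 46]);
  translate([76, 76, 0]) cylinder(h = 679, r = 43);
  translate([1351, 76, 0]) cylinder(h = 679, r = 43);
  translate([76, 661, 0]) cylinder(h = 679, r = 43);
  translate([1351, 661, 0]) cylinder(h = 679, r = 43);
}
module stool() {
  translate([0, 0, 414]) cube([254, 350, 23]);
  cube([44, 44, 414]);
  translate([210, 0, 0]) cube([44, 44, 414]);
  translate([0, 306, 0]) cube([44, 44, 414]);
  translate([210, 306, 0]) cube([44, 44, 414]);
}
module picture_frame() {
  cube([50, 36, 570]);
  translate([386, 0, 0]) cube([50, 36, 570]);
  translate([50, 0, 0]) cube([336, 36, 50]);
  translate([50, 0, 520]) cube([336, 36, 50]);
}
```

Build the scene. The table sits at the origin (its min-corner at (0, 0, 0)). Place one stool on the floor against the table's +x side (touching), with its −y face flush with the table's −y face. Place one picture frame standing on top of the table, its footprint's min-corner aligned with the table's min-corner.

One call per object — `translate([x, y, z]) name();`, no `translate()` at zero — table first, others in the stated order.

table();
translate([1427, 0, 0]) stool();
translate([0, 0, 725]) picture_frame();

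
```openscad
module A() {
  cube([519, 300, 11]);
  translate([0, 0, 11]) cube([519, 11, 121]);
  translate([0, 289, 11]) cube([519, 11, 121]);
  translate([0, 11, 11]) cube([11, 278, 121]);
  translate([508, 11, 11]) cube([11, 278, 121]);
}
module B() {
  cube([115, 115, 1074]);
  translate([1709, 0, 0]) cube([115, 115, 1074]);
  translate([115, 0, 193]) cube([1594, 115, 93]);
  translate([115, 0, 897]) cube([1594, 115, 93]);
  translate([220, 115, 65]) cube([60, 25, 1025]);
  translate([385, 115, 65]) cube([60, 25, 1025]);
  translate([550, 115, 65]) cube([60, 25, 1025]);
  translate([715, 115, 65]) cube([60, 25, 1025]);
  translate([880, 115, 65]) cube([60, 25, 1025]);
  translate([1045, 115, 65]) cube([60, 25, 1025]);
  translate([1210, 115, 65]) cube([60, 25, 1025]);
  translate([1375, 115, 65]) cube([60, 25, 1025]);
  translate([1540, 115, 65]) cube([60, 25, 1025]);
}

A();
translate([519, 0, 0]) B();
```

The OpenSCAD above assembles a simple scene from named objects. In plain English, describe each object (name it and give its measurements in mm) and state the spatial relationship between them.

A is an open storage box with external size 519×300×132 mm and wall thickness 11 mm (the base is also 11 mm thick). The base covers the whole footprint; the four walls stand on the base, with the y-facing walls full-width and the x-facing walls fitting between their inner faces.

B is a fence section. Two 115×115 mm posts, 1074 mm tall, stand on the floor with a clear span of 1594 mm between their inner faces. Two horizontal rails of 115×93 mm section span the gap between the posts with their undersides at z = 193 mm and z = 897 mm, flush with the posts' −y face. 9 pickets, each 60 mm wide, 25 mm thick and 1025 mm tall, are fixed to the +y face of the rails with their bottoms at z = 65 mm, evenly spaced across the span with equal gaps (rounded down to the nearest mm) at the −x end and between each pair — any rounding remainder accumulates at the +x end.

The fence section is against the open box's +x side, with their −y faces flush.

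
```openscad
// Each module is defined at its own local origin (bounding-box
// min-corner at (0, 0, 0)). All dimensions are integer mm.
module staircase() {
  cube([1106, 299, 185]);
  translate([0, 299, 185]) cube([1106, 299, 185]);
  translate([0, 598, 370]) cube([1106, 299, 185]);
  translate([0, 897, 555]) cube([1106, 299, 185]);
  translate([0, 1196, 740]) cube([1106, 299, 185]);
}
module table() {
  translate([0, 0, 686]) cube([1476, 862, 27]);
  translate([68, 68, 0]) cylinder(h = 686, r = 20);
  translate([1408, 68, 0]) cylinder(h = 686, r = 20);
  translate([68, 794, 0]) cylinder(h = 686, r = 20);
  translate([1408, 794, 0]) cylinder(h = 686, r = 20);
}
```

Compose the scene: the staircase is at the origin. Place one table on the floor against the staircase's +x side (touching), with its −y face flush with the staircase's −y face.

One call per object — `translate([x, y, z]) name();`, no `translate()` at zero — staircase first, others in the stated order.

staircase();
translate([1106, 0, 0]) table();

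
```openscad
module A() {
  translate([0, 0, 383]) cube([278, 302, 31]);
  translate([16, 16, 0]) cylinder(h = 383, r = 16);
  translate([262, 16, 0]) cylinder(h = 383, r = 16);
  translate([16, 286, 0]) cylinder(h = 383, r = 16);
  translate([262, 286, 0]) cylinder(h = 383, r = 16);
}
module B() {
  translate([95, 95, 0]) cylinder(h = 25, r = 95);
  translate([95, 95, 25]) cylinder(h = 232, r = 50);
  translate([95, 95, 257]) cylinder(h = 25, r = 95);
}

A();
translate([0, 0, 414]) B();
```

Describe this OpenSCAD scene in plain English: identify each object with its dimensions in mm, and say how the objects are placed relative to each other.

A is a four-legged stool. The seat is a 278×302×31 mm slab whose top surface is at z = 414 mm; four round legs, each 32 mm in diameter, run from the floor (z = 0) to the underside of the seat, each leg's axis is inset half a diameter from the nearest pair of seat edges (so the leg's bounding box is flush with the corner).

B is a spool: two coaxial disc flanges of radius 95 mm and thickness 25 mm, joined by a core cylinder of radius 50 mm and height 232 mm. The lower flange rests on z = 0 and the three cylinders share a vertical axis.

The spool is on top of the stool.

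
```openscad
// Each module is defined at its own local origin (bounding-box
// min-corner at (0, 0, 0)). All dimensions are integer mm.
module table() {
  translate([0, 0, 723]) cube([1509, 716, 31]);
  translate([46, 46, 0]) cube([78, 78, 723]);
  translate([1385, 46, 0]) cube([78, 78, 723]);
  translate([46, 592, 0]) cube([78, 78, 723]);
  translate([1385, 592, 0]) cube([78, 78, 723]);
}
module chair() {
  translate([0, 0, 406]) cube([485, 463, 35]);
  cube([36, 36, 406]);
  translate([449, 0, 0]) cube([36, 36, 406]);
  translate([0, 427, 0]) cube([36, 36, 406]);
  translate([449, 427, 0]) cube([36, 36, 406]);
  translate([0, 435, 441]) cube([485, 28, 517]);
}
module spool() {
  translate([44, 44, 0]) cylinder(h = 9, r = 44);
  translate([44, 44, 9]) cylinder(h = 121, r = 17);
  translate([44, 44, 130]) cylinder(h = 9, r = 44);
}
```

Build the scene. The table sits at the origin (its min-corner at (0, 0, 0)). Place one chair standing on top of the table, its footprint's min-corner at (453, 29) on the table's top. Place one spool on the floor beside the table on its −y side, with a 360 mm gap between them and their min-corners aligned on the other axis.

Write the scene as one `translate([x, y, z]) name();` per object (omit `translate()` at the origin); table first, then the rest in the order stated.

table();
translate([453, 29, 754]) chair();
translate([0, -448, 0]) spool();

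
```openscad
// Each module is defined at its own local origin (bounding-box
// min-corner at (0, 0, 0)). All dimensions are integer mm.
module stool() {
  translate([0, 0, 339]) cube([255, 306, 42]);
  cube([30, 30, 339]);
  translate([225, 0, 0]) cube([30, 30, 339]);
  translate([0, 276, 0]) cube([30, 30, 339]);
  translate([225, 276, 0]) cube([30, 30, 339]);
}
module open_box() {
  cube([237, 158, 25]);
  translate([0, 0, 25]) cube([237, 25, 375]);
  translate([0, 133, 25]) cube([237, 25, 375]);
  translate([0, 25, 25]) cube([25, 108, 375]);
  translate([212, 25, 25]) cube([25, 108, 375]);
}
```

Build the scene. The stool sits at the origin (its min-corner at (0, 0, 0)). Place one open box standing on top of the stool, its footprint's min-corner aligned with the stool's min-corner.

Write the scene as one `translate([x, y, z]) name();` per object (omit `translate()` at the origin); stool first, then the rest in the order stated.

stool();
translate([0, 0, 381]) open_box();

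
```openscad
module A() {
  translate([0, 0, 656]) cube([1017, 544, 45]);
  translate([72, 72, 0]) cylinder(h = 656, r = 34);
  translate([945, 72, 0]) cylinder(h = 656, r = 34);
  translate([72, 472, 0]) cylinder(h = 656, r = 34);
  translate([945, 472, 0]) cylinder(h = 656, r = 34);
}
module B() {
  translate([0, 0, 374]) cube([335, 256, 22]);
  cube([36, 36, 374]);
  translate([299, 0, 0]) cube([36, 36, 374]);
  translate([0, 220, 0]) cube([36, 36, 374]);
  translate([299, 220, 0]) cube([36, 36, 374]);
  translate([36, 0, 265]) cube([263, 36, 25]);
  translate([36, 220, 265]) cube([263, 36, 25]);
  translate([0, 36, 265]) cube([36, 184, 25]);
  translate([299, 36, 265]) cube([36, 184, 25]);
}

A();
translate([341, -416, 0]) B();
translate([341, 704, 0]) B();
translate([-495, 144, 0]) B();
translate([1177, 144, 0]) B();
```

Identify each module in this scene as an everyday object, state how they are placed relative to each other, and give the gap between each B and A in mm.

Each stool's nearest face is 160 mm from the table's bounding box.

A is a table. B is a stool. Four stools sit around the table at the −y, +y, −x, +x sides. The gap between each stool and the table is 160 mm.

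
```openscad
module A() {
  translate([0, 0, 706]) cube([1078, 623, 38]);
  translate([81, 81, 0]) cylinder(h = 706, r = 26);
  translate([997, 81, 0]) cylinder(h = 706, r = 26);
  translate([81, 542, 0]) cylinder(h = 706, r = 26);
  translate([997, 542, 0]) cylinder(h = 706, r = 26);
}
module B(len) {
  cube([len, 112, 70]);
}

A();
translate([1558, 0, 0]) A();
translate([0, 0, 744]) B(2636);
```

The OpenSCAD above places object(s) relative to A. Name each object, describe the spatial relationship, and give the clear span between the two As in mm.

Second table starts at x = 1558; first ends at x = 1078; clear span = 1558 − 1078 = 480 mm.

A is a table. B is a beam. A beam spans the tops of two tables. The clear span between the two tables is 480 mm.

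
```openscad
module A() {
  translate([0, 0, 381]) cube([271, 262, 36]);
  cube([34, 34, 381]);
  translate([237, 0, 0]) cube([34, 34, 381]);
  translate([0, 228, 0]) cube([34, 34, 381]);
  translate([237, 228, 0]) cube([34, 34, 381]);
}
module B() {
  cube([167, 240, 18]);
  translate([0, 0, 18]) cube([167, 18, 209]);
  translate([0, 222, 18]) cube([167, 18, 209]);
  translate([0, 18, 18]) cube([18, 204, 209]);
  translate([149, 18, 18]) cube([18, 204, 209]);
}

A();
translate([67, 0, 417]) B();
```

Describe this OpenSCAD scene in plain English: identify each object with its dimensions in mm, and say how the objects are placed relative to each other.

A is a simple wooden stool: a rectangular seat 271 mm (x) by 262 mm (y), 36 mm thick, top face at z = 417 mm, on four square legs, each 34×34 mm in cross-section. The legs rest on z = 0, each flush with a corner of the seat.

B is an open-topped rectangular box: outside dimensions 167×240×227 mm, with a uniform wall and base thickness of 18 mm. The base is a full 167×240 slab on the floor; four walls sit on top of the base. The front and back walls (the −y and +y sides) span the full width; the two side walls fit between them.

The open box is on top of the stool.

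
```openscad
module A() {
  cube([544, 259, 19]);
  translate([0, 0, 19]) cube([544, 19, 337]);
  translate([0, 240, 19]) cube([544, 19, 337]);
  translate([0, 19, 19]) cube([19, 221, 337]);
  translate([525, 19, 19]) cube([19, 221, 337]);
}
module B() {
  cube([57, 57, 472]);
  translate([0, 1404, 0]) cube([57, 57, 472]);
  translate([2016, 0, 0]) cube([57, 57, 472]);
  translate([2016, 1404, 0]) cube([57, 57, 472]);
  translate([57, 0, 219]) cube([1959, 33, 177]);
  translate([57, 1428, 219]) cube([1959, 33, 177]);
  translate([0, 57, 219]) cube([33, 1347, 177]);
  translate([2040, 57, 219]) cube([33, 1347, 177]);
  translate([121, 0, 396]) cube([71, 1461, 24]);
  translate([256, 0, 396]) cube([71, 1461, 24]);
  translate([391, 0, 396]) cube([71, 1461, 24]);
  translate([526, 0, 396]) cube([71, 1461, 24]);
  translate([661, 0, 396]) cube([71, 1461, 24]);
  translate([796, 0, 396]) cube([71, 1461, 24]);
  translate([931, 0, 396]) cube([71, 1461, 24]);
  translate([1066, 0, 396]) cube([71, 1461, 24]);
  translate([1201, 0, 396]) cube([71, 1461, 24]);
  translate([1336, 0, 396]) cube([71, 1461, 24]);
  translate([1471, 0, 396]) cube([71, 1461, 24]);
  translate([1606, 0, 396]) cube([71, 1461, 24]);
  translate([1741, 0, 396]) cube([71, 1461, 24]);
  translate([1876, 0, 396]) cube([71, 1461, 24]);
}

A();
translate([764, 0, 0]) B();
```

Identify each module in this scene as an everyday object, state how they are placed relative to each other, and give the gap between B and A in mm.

The bed frame's nearest face is 220 mm from the open box's +x face.

A is an open box. B is a bed frame. The bed frame is on the floor beside the open box on its +x side. The gap between the bed frame and the open box is 220 mm.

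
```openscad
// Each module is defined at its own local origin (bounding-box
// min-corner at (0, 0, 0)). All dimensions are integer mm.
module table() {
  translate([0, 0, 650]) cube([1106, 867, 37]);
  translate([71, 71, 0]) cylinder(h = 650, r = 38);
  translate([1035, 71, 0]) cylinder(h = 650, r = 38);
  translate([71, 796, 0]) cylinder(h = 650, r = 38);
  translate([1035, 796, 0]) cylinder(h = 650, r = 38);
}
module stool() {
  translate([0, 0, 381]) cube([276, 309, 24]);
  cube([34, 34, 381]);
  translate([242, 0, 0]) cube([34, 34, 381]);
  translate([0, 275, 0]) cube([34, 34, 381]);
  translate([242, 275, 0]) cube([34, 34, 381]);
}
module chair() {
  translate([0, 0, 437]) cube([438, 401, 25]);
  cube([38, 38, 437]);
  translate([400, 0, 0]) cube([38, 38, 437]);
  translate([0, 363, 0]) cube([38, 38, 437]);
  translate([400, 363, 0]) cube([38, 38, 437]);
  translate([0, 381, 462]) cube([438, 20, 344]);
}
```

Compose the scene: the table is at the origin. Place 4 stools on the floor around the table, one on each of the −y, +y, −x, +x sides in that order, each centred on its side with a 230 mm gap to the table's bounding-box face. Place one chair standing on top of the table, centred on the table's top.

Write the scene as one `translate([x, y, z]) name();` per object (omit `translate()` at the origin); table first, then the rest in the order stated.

table();
translate([415, -539, 0]) stool();
translate([415, 1097, 0]) stool();
translate([-506, 279, 0]) stool();
translate([1336, 279, 0]) stool();
translate([334, 233, 687]) chair();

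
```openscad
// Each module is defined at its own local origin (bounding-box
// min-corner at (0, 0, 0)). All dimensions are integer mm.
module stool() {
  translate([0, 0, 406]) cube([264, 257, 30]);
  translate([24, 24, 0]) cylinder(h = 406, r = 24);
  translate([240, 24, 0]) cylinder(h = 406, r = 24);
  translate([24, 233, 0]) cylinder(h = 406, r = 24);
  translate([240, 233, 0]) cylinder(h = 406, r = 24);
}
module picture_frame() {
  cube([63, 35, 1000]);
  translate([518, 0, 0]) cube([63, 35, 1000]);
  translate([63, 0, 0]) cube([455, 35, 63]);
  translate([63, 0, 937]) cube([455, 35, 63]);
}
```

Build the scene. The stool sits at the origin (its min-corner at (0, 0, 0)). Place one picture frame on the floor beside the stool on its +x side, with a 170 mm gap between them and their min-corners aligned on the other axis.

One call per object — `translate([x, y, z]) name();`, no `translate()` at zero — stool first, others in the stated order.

stool();
translate([434, 0, 0]) picture_frame();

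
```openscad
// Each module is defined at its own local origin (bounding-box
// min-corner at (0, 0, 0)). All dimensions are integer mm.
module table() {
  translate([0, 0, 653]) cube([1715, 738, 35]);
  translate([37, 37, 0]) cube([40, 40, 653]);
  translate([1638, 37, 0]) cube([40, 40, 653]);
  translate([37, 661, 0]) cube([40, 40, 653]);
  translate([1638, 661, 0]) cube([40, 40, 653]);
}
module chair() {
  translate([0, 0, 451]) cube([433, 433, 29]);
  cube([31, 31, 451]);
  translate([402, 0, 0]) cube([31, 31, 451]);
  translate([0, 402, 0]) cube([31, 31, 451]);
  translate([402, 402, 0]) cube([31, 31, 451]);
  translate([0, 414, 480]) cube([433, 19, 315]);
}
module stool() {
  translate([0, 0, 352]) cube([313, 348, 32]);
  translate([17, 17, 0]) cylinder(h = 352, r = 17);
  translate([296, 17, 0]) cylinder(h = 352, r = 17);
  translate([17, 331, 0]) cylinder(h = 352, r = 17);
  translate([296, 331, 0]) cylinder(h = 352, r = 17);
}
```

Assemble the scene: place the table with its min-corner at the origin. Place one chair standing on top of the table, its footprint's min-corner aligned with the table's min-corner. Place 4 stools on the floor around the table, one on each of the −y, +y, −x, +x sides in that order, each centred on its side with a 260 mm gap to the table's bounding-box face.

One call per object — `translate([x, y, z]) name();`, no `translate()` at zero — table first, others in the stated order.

table();
translate([0, 0, 688]) chair();
translate([701, -608, 0]) stool();
translate([701, 998, 0]) stool();
translate([-573, 195, 0]) stool();
translate([1975, 195, 0]) stool();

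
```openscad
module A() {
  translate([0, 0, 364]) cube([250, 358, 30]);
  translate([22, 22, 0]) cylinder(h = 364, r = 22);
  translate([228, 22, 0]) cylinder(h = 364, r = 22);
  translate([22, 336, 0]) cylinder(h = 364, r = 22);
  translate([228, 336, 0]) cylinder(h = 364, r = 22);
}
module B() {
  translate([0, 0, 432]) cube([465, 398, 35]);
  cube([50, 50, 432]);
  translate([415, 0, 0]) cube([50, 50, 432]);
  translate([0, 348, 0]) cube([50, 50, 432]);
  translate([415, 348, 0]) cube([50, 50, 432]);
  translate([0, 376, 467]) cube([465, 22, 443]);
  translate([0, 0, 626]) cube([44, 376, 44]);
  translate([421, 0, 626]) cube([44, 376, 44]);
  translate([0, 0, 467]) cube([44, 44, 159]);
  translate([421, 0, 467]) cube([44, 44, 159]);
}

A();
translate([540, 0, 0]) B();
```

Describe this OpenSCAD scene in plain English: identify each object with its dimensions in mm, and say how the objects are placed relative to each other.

A is a four-legged stool. The seat is a 250×358×30 mm slab whose top surface is at z = 394 mm; four round legs, each 44 mm in diameter, run from the floor (z = 0) to the underside of the seat, each leg's axis is inset half a diameter from the nearest pair of seat edges (so the leg's bounding box is flush with the corner).

B is a chair. The seat is a 465×398×35 mm slab with its top at z = 467 mm, on four 50×50 mm corner legs (flush with the seat edges, standing on z = 0). A flat backrest 22 mm thick, 443 mm tall, spans the full seat width and rises from the seat top along its +y edge, rear face flush with the rear of the seat. Two armrests of 44×44 mm section run along each side from the seat's front edge to the front of the backrest, top faces 203 mm above the seat top and outer faces flush with the seat's x-edges; a 44×44 mm post under the front of each armrest stands on the seat at the front corner.

The chair is on the floor beside the stool on its +x side.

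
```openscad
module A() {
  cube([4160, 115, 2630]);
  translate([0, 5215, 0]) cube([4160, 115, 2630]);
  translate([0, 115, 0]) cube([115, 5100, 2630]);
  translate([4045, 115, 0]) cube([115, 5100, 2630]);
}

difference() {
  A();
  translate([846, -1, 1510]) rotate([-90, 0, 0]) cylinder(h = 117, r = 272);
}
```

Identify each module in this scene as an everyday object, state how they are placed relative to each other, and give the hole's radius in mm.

A is a house frame. The house frame has a circular hole through its front wall. The hole's radius is 272 mm.

The subtracted cylinder has r = 272 mm.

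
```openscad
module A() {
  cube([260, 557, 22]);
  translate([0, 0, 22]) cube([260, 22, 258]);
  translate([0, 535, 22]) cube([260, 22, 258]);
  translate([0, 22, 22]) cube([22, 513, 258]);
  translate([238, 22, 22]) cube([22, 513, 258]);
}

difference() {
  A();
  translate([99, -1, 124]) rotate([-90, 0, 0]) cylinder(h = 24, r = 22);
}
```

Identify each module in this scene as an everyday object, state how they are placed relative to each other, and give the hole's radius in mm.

The subtracted cylinder has r = 22 mm.

A is an open box. The open box has a circular hole through its front wall. The hole's radius is 22 mm.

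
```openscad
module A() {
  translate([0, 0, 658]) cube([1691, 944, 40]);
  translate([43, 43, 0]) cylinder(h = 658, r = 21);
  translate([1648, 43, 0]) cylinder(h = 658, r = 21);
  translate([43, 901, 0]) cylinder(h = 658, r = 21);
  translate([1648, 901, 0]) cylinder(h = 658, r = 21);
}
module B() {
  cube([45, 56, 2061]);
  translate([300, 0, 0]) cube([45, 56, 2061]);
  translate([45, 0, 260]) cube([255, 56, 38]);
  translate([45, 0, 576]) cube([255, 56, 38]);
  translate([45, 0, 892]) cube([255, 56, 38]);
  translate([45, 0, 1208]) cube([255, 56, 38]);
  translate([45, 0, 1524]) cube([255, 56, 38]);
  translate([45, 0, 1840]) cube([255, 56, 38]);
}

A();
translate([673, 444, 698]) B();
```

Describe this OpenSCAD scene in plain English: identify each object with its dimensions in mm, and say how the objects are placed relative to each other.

A is a rectangular dining table. The top is 1691×944×40 mm with its upper surface at z = 698 mm. It stands on four round legs of 42 mm diameter, each leg's bounding box inset 22 mm from the nearest pair of top edges, running from the floor to the underside of the top.

B is a wooden ladder with two side rails of 45×56 mm section and 2061 mm height, set 345 mm apart overall. Between them run 6 rectangular rungs (56 mm deep, 38 mm thick), front faces flush with the rails' −y face. The bottom of the first rung is 260 mm above the floor and each subsequent rung is 316 mm higher than the one below.

The ladder is on top of the table, centred.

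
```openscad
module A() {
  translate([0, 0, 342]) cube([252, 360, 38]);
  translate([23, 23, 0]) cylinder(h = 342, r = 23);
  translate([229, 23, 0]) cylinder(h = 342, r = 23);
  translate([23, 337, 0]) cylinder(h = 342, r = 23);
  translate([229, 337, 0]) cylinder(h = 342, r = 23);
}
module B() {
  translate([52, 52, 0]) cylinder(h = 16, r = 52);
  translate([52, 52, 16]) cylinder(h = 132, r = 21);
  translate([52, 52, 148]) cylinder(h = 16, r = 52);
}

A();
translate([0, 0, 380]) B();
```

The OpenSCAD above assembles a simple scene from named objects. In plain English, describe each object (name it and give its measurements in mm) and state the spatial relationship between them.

A is a simple wooden stool: a rectangular seat 252 mm (x) by 360 mm (y), 38 mm thick, top face at z = 380 mm, on four round legs, each 46 mm in diameter. The legs rest on z = 0, each leg's axis is inset half a diameter from the nearest pair of seat edges (so the leg's bounding box is flush with the corner).

B is a spool: two coaxial disc flanges of radius 52 mm and thickness 16 mm, joined by a core cylinder of radius 21 mm and height 132 mm. The lower flange rests on z = 0 and the three cylinders share a vertical axis.

The spool is on top of the stool.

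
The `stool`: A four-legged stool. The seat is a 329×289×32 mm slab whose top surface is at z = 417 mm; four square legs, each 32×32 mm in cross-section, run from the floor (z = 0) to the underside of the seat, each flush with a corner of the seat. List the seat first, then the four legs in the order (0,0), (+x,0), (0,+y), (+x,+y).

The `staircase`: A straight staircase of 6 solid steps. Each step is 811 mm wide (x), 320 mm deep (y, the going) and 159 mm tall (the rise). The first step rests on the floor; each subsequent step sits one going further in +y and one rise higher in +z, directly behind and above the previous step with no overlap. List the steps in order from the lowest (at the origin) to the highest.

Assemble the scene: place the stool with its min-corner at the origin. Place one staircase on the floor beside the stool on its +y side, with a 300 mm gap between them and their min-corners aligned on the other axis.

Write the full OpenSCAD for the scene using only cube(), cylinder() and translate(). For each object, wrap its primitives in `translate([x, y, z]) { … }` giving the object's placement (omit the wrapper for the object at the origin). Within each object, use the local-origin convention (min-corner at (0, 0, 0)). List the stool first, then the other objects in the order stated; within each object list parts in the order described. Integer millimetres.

translate([0, 0, 385]) cube([329, 289, 32]);
cube([32, 32, 385]);
translate([297, 0, 0]) cube([32, 32, 385]);
translate([0, 257, 0]) cube([32, 32, 385]);
translate([297, 257, 0]) cube([32, 32, 385]);
translate([0, 589, 0]) {
  cube([811, 320, 159]);
  translate([0, 320, 159]) cube([811, 320, 159]);
  translate([0, 640, 318]) cube([811, 320, 159]);
  translate([0, 960, 477]) cube([811, 320, 159]);
  translate([0, 1280, 636]) cube([811, 320, 159]);
  translate([0, 1600, 795]) cube([811, 320, 159]);
}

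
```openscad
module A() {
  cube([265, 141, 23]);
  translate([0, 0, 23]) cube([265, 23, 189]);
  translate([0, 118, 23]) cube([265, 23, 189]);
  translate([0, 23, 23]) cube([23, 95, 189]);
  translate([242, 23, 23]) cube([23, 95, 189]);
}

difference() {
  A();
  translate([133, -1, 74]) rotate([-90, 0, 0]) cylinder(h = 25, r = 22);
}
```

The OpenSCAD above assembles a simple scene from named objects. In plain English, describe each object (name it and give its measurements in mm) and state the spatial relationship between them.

A is an open-topped rectangular box: outside dimensions 265×141×212 mm, with a uniform wall and base thickness of 23 mm. The base is a full 265×141 slab on the floor; four walls sit on top of the base. The front and back walls (the −y and +y sides) span the full width; the two side walls fit between them.

The open box has a circular hole of radius 22 mm through its front wall, centred at (x = 133, z = 74).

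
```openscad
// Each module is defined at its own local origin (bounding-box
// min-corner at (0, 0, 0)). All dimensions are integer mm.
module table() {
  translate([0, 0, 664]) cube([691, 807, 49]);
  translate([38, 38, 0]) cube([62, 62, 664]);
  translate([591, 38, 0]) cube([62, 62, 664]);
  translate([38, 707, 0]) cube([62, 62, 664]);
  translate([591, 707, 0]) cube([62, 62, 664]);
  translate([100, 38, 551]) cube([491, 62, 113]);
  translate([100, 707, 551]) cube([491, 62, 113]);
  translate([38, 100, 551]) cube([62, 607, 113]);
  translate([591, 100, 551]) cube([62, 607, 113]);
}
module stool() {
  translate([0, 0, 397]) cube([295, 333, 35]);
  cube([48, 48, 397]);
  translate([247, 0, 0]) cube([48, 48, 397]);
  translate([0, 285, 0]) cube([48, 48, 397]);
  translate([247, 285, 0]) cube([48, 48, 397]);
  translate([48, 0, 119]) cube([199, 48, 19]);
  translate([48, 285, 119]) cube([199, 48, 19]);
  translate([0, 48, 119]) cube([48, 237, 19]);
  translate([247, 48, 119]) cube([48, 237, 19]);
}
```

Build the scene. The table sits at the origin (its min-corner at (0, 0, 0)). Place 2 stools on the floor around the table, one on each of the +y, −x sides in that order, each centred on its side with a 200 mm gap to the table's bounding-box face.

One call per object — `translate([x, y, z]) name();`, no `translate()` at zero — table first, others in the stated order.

table();
translate([198, 1007, 0]) stool();
translate([-495, 237, 0]) stool();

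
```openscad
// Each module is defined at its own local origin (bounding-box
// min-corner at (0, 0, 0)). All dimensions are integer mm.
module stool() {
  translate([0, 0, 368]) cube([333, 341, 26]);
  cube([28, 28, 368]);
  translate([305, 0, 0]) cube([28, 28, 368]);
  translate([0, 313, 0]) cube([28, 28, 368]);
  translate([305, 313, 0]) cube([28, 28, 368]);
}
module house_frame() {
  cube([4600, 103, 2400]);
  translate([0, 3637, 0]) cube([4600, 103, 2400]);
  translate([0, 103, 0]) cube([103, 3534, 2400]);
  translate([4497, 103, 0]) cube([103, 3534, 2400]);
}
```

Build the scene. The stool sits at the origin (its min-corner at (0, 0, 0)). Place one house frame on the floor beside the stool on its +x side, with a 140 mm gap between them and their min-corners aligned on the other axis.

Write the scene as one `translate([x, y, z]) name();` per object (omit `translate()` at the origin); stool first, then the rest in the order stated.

stool();
translate([473, 0, 0]) house_frame();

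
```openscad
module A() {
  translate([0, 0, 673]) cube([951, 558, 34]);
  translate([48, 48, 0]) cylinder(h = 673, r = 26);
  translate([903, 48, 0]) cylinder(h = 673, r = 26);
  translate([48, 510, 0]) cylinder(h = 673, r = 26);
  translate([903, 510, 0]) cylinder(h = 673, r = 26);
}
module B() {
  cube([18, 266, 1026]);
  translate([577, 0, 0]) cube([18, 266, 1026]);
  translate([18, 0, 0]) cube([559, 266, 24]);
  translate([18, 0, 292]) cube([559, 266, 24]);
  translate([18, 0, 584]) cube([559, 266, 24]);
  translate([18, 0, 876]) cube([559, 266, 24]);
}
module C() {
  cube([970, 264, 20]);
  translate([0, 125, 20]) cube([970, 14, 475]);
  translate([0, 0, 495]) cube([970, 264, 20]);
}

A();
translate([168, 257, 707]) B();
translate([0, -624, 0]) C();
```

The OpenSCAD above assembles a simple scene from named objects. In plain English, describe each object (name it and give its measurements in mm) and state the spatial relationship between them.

A is a table with a 951×558 mm rectangular top, 34 mm thick, top surface at z = 707 mm, supported by four round legs of 52 mm diameter, each leg's bounding box inset 22 mm from the nearest pair of top edges, running from the floor.

B is a bookshelf 595 mm wide overall, 266 mm deep and 1026 mm tall. The two sides are 18 mm thick vertical panels. 4 horizontal shelves of 24 mm thickness span between the inner faces of the sides; the lowest shelf sits on the floor and shelves are stacked with a clear vertical gap of 268 mm between each pair.

C is an I-beam lying along x, 970 mm long. Overall section height 515 mm. Two flanges 264 mm wide (y) and 20 mm thick, one on the floor and one at the top; a web 14 mm thick runs between them, centred on the flange width.

The bookshelf is on top of the table. The I-beam is on the floor beside the table on its −y side.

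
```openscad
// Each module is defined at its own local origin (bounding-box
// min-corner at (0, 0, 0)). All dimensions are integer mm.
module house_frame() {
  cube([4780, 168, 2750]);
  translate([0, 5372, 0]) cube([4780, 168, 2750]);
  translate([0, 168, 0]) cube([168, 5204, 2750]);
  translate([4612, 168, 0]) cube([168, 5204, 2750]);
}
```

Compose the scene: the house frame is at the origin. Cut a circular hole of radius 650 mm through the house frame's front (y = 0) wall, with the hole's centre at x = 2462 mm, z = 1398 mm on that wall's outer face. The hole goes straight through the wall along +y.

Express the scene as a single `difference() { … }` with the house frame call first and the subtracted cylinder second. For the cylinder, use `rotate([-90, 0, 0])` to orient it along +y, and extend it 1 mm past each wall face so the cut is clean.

difference() {
  house_frame();
  translate([2462, -1, 1398]) rotate([-90, 0, 0]) cylinder(h = 170, r = 650);
}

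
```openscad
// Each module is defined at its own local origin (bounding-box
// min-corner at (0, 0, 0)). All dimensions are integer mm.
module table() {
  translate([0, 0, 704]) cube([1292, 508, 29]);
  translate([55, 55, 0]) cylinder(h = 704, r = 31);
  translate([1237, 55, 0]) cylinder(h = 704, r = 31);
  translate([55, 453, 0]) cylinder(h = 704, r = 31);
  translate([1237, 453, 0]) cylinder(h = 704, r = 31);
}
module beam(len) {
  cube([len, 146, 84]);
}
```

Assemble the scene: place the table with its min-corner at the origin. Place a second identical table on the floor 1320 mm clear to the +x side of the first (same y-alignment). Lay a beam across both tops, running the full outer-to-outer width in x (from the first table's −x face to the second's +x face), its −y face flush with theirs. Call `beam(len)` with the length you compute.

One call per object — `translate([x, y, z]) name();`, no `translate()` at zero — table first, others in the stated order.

table();
translate([2612, 0, 0]) table();
translate([0, 0, 733]) beam(3904);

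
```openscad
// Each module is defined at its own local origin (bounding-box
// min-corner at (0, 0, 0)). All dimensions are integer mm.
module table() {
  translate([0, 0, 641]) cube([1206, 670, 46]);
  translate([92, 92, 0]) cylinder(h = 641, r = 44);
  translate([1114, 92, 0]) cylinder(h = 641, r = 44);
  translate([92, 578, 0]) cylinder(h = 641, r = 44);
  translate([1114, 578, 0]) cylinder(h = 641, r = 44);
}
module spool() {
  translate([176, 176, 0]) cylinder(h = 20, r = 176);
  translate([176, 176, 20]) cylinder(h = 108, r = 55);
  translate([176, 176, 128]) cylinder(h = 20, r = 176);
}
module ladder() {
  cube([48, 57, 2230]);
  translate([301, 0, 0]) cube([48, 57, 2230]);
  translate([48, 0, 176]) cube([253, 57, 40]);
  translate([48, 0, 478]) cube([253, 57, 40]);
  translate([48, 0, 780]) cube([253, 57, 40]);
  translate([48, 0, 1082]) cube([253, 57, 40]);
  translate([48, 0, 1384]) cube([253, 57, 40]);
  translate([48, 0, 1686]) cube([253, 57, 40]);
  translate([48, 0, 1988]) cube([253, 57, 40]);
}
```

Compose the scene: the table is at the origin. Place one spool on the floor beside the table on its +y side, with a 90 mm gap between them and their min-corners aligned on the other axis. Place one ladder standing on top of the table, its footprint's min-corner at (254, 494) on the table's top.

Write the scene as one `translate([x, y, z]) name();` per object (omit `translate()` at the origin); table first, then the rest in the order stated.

table();
translate([0, 760, 0]) spool();
translate([254, 494, 687]) ladder();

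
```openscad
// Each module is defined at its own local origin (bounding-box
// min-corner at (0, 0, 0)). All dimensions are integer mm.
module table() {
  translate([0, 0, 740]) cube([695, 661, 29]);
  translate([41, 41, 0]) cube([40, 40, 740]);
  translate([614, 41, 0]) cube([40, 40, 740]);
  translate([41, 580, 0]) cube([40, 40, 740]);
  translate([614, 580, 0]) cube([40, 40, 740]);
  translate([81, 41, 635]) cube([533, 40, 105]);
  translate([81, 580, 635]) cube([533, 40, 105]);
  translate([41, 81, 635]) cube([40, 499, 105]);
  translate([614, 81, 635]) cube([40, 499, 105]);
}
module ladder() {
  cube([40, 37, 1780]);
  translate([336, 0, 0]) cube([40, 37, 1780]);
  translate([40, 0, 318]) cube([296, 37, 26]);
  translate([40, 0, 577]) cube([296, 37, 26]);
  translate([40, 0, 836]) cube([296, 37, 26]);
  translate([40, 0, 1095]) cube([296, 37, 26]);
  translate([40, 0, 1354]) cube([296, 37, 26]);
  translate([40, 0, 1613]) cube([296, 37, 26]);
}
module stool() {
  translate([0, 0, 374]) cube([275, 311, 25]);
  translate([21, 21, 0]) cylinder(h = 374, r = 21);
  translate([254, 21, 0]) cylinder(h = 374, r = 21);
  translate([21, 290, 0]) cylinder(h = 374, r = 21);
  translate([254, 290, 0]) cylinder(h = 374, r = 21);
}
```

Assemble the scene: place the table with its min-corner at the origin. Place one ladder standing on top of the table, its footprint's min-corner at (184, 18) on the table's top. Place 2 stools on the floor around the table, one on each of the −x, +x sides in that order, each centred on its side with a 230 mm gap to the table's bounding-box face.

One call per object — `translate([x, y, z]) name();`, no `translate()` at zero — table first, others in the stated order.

table();
translate([184, 18, 769]) ladder();
translate([-505, 175, 0]) stool();
translate([925, 175, 0]) stool();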